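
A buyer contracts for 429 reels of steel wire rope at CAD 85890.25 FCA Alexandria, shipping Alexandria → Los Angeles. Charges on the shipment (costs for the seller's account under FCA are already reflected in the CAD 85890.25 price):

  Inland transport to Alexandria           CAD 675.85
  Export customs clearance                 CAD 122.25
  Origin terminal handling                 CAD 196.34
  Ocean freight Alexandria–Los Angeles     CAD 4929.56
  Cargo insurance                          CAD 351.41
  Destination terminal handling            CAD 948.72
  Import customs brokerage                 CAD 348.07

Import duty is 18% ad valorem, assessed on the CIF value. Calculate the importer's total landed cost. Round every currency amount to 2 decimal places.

Total landed cost: CAD 109110.51

FCA: the seller delivers export-cleared goods to the carrier; the buyer bears costs from that point.
Already in the invoice (seller's account under FCA): inland to port, export clearance — exclude.
CIF value = FCA price + origin terminal + freight + insurance = 85890.25 + 196.34 + 4929.56 + 351.41 = 91367.56
Import duty = 91367.56 × 18% = 16446.16
Buyer bears: origin terminal 196.34 + freight 4929.56 + insurance 351.41 + destination terminal 948.72 + brokerage 348.07 + duty 16446.16 = 23220.26
Landed cost = invoice 85890.25 + 23220.26 = 109110.51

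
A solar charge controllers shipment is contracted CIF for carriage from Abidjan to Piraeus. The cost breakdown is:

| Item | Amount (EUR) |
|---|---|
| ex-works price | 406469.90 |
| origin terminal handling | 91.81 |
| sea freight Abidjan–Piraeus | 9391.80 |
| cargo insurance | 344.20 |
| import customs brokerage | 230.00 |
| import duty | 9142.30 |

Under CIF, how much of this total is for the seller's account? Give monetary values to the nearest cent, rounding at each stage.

Seller's account: EUR 416297.71

CIF: the seller pays costs through ocean freight and marine insurance to the destination port.
Seller's account: goods 406469.90 + origin terminal 91.81 + freight 9391.80 + insurance 344.20 = 416297.71
Buyer's account: brokerage 230.00 + duty 9142.30 = 9372.30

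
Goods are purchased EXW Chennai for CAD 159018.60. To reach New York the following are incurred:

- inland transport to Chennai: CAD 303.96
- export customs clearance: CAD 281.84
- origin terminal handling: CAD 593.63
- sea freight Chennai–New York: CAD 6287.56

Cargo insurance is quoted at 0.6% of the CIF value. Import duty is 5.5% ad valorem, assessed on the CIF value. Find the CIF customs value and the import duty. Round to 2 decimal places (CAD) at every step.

CIF value: CAD 167490.53; import duty: CAD 9211.98

Let C be the CIF value. C = EXW price + pre-shipment costs + freight + 0.6% × C
C − 0.6% × C = 159018.60 + 303.96 + 281.84 + 593.63 + 6287.56
0.994 × C = 166485.59
C = 166485.59 / 0.994 = 167490.53
Insurance premium = 0.6% × 167490.53 = 1004.94
Import duty = 167490.53 × 5.5% = 9211.98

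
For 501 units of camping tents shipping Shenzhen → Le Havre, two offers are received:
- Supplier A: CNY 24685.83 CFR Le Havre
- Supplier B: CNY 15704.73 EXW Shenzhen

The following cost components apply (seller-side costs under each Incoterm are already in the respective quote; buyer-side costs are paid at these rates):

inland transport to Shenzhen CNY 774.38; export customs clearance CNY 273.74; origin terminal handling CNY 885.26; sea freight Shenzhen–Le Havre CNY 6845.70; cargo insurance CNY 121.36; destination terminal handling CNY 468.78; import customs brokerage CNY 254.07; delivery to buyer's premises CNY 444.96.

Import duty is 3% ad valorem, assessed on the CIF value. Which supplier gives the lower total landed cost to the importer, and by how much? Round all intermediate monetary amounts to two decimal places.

Supplier B is cheaper by CNY 208.08

Supplier A (CFR):
CIF value = CFR price + insurance = 24685.83 + 121.36 = 24807.19
Import duty = 24807.19 × 3% = 744.22
Buyer bears (A): 121.36 + 468.78 + 254.07 + 444.96 = 1289.17
Landed cost (A) = invoice 24685.83 + 1289.17 + duty 744.22 = 26719.22
Supplier B (EXW):
CIF value = EXW price + inland to port + export clearance + origin terminal + freight + insurance = 15704.73 + 774.38 + 273.74 + 885.26 + 6845.70 + 121.36 = 24605.17
Import duty = 24605.17 × 3% = 738.16
Buyer bears (B): 774.38 + 273.74 + 885.26 + 6845.70 + 121.36 + 468.78 + 254.07 + 444.96 = 10068.25
Landed cost (B) = invoice 15704.73 + 10068.25 + duty 738.16 = 26511.14
Difference = |26719.22 − 26511.14| = 208.08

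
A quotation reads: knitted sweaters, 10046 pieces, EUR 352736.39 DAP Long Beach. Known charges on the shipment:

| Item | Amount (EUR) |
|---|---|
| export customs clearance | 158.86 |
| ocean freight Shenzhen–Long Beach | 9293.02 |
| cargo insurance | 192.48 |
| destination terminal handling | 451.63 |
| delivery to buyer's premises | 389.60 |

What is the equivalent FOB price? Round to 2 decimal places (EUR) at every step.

FOB price: EUR 342409.66

Not relevant to the conversion: export clearance — on the seller under both DAP and FOB; already in the DAP price and stays in the FOB price.
From DAP to FOB, the seller no longer bears: freight, insurance, destination terminal, delivery.
FOB price = 352736.39 − 9293.02 − 192.48 − 451.63 − 389.60 = 342409.66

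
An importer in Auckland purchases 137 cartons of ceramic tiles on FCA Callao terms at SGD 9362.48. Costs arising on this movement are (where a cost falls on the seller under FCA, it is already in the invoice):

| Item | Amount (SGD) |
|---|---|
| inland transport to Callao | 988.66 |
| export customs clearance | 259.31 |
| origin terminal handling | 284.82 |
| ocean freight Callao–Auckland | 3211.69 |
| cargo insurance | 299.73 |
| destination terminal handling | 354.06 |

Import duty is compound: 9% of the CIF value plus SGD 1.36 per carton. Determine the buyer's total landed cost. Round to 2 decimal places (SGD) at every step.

FCA: the seller delivers export-cleared goods to the carrier; the buyer bears costs from that point.
Already in the invoice (seller's account under FCA): inland to port, export clearance — exclude.
CIF value = FCA price + origin terminal + freight + insurance = 9362.48 + 284.82 + 3211.69 + 299.73 = 13158.72
Ad valorem component: 13158.72 × 9% = 1184.28
Specific component: 137 × 1.36 = 186.32
Import duty = 1184.28 + 186.32 = 1370.60
Buyer bears: origin terminal 284.82 + freight 3211.69 + insurance 299.73 + destination terminal 354.06 + duty 1370.60 = 5520.90
Landed cost = invoice 9362.48 + 5520.90 = 14883.38

Total landed cost: SGD 14883.38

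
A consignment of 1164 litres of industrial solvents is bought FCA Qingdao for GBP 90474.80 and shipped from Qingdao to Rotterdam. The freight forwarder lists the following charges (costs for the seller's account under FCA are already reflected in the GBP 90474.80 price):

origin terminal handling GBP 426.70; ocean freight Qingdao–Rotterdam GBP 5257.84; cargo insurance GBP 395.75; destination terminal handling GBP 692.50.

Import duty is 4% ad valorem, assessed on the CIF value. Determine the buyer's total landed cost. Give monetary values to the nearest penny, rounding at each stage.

FCA: the seller delivers export-cleared goods to the carrier; the buyer bears costs from that point.
CIF value = FCA price + origin terminal + freight + insurance = 90474.80 + 426.70 + 5257.84 + 395.75 = 96555.09
Import duty = 96555.09 × 4% = 3862.20
Buyer bears: origin terminal 426.70 + freight 5257.84 + insurance 395.75 + destination terminal 692.50 + duty 3862.20 = 10634.99
Landed cost = invoice 90474.80 + 10634.99 = 101109.79

Total landed cost: GBP 101109.79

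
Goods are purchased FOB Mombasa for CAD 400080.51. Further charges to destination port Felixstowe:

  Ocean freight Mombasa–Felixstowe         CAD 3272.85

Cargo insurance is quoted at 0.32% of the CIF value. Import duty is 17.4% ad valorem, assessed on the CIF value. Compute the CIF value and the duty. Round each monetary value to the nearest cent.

CIF value: CAD 404648.23; import duty: CAD 70408.79

Let C be the CIF value. C = FOB price + freight + 0.32% × C
C − 0.32% × C = 400080.51 + 3272.85
0.9968 × C = 403353.36
C = 403353.36 / 0.9968 = 404648.23
Insurance premium = 0.32% × 404648.23 = 1294.87
Import duty = 404648.23 × 17.4% = 70408.79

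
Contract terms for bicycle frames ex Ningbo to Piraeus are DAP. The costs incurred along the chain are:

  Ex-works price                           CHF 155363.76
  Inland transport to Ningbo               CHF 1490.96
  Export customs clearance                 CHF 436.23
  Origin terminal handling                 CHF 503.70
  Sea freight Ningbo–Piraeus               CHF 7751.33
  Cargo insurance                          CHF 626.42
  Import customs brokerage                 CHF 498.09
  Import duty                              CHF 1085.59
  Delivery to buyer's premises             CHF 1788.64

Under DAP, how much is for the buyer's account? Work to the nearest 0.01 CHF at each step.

Buyer's account: CHF 1583.68

DAP: the seller bears all costs to the named destination except import duty and clearance.
Seller's account: goods 155363.76 + inland to port 1490.96 + export clearance 436.23 + origin terminal 503.70 + freight 7751.33 + insurance 626.42 + delivery 1788.64 = 167961.04
Buyer's account: brokerage 498.09 + duty 1085.59 = 1583.68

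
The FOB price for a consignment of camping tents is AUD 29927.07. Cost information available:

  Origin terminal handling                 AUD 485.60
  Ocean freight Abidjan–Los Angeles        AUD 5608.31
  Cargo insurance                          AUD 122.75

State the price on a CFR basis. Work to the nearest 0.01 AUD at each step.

Not relevant to the conversion: origin terminal — on the seller under both FOB and CFR; already in the FOB price and stays in the CFR price. insurance — on the buyer under both terms; not part of either seller's price.
From FOB to CFR, the seller additionally bears: freight.
CFR price = 29927.07 + 5608.31 = 35535.38

CFR price: AUD 35535.38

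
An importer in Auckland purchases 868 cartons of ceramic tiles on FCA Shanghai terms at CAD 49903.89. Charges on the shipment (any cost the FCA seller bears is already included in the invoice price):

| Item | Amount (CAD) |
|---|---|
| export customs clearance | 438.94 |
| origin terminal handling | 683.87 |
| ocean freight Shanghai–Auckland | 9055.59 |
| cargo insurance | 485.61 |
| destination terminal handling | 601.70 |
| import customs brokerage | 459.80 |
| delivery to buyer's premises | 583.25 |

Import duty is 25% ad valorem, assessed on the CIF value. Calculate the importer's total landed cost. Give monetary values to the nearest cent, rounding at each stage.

FCA: the seller delivers export-cleared goods to the carrier; the buyer bears costs from that point.
Already in the invoice (seller's account under FCA): export clearance — exclude.
CIF value = FCA price + origin terminal + freight + insurance = 49903.89 + 683.87 + 9055.59 + 485.61 = 60128.96
Import duty = 60128.96 × 25% = 15032.24
Buyer bears: origin terminal 683.87 + freight 9055.59 + insurance 485.61 + destination terminal 601.70 + brokerage 459.80 + delivery 583.25 + duty 15032.24 = 26902.06
Landed cost = invoice 49903.89 + 26902.06 = 76805.95

Total landed cost: CAD 76805.95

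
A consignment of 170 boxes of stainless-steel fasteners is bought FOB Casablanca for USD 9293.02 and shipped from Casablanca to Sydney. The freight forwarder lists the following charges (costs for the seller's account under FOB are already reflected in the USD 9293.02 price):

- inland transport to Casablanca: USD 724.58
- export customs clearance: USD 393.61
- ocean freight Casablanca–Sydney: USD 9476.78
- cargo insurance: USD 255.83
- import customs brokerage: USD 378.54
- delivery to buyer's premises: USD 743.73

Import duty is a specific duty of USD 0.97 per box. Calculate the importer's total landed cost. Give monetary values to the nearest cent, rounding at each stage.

FOB: the seller bears costs until goods are on board at the origin port; the buyer bears freight, insurance and all costs thereafter.
Already in the invoice (seller's account under FOB): inland to port, export clearance — exclude.
CIF value = FOB price + freight + insurance = 9293.02 + 9476.78 + 255.83 = 19025.63
Import duty = 170 × 0.97 = 164.90
Buyer bears: freight 9476.78 + insurance 255.83 + brokerage 378.54 + delivery 743.73 + duty 164.90 = 11019.78
Landed cost = invoice 9293.02 + 11019.78 = 20312.80

Total landed cost: USD 20312.80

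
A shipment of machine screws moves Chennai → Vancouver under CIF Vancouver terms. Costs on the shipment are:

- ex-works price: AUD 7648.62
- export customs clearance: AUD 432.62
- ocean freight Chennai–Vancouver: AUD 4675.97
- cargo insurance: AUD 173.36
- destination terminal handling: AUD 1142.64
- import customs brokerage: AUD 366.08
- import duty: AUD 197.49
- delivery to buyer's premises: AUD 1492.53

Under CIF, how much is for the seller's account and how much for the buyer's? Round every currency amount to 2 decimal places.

Seller: AUD 12930.57; buyer: AUD 3198.74

CIF: the seller pays costs through ocean freight and marine insurance to the destination port.
Seller's account: goods 7648.62 + export clearance 432.62 + freight 4675.97 + insurance 173.36 = 12930.57
Buyer's account: destination terminal 1142.64 + brokerage 366.08 + duty 197.49 + delivery 1492.53 = 3198.74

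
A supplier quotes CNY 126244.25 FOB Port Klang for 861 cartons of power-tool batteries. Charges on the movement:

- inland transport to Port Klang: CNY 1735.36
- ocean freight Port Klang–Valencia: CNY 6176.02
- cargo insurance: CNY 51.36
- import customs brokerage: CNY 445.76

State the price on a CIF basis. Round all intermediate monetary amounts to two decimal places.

Not relevant to the conversion: inland to port — on the seller under both FOB and CIF; already in the FOB price and stays in the CIF price. brokerage — on the buyer under both terms; not part of either seller's price.
From FOB to CIF, the seller additionally bears: freight, insurance.
CIF price = 126244.25 + 6176.02 + 51.36 = 132471.63

CIF price: CNY 132471.63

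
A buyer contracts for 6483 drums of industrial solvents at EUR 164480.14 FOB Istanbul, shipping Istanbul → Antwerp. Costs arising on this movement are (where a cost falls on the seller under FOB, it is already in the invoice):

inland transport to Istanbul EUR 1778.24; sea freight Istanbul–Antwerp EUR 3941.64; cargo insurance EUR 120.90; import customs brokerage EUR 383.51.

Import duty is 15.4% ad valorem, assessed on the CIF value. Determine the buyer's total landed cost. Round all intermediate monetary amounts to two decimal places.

Total landed cost: EUR 194881.76

FOB: the seller bears costs until goods are on board at the origin port; the buyer bears freight, insurance and all costs thereafter.
Already in the invoice (seller's account under FOB): inland to port — exclude.
CIF value = FOB price + freight + insurance = 164480.14 + 3941.64 + 120.90 = 168542.68
Import duty = 168542.68 × 15.4% = 25955.57
Buyer bears: freight 3941.64 + insurance 120.90 + brokerage 383.51 + duty 25955.57 = 30401.62
Landed cost = invoice 164480.14 + 30401.62 = 194881.76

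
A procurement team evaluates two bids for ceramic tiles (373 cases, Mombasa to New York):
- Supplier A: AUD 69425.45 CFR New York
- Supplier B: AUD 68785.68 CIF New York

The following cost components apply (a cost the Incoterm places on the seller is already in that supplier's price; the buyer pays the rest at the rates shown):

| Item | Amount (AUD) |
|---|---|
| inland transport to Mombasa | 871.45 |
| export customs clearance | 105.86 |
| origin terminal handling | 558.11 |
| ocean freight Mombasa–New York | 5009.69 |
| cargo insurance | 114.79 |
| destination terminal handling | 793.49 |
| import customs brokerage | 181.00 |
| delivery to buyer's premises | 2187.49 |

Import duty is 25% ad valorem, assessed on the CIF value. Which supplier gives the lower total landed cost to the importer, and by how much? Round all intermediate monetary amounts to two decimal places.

Supplier B is cheaper by AUD 943.20

Supplier A (CFR):
CIF value = CFR price + insurance = 69425.45 + 114.79 = 69540.24
Import duty = 69540.24 × 25% = 17385.06
Buyer bears (A): 114.79 + 793.49 + 181.00 + 2187.49 = 3276.77
Landed cost (A) = invoice 69425.45 + 3276.77 + duty 17385.06 = 90087.28
Supplier B (CIF):
The CIF price already equals the CIF value: 68785.68
Import duty = 68785.68 × 25% = 17196.42
Buyer bears (B): 793.49 + 181.00 + 2187.49 = 3161.98
Landed cost (B) = invoice 68785.68 + 3161.98 + duty 17196.42 = 89144.08
Difference = |90087.28 − 89144.08| = 943.20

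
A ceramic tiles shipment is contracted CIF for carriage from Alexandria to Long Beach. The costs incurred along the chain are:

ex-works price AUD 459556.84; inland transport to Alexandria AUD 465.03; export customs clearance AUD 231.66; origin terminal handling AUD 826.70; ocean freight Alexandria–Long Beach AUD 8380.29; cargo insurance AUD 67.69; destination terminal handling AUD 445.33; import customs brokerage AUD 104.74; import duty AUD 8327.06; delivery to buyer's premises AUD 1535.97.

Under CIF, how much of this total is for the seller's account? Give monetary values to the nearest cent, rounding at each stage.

Seller's account: AUD 469528.21

CIF: the seller pays costs through ocean freight and marine insurance to the destination port.
Seller's account: goods 459556.84 + inland to port 465.03 + export clearance 231.66 + origin terminal 826.70 + freight 8380.29 + insurance 67.69 = 469528.21
Buyer's account: destination terminal 445.33 + brokerage 104.74 + duty 8327.06 + delivery 1535.97 = 10413.10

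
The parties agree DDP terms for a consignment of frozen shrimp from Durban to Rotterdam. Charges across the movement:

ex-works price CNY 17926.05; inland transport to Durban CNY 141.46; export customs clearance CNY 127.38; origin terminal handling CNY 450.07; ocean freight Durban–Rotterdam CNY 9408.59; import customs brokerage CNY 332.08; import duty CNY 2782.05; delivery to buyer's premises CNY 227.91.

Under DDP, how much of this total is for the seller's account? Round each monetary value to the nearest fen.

Seller's account: CNY 31395.59

DDP: the seller bears all costs including import duty.
Seller's account: goods 17926.05 + inland to port 141.46 + export clearance 127.38 + origin terminal 450.07 + freight 9408.59 + brokerage 332.08 + duty 2782.05 + delivery 227.91 = 31395.59
Buyer's account: 0.00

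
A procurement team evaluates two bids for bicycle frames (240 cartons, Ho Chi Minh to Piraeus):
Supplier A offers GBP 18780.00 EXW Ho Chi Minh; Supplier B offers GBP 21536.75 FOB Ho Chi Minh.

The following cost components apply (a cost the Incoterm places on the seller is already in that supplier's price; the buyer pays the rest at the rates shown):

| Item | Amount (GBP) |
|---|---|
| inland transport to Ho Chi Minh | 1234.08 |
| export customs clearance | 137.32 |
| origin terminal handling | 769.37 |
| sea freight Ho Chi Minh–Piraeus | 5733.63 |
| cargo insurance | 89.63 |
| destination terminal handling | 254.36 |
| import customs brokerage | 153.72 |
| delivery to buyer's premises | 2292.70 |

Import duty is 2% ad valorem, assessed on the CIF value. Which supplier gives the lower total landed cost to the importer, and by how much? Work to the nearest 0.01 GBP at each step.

Supplier A is cheaper by GBP 628.30

Supplier A (EXW):
CIF value = EXW price + inland to port + export clearance + origin terminal + freight + insurance = 18780.00 + 1234.08 + 137.32 + 769.37 + 5733.63 + 89.63 = 26744.03
Import duty = 26744.03 × 2% = 534.88
Buyer bears (A): 1234.08 + 137.32 + 769.37 + 5733.63 + 89.63 + 254.36 + 153.72 + 2292.70 = 10664.81
Landed cost (A) = invoice 18780.00 + 10664.81 + duty 534.88 = 29979.69
Supplier B (FOB):
CIF value = FOB price + freight + insurance = 21536.75 + 5733.63 + 89.63 = 27360.01
Import duty = 27360.01 × 2% = 547.20
Buyer bears (B): 5733.63 + 89.63 + 254.36 + 153.72 + 2292.70 = 8524.04
Landed cost (B) = invoice 21536.75 + 8524.04 + duty 547.20 = 30607.99
Difference = |29979.69 − 30607.99| = 628.30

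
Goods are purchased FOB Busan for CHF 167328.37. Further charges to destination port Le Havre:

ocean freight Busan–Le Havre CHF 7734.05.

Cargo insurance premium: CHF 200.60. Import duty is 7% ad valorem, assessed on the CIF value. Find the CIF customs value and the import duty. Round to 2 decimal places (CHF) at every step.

CIF = FOB price + freight + insurance
CIF = 167328.37 + 7734.05 + 200.60 = 175263.02
Import duty = 175263.02 × 7% = 12268.41

CIF value: CHF 175263.02; import duty: CHF 12268.41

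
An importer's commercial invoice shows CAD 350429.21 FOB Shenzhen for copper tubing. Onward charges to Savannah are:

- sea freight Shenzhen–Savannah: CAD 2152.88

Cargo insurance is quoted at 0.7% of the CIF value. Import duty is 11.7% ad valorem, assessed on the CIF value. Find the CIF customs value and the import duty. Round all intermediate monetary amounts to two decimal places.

CIF value: CAD 355067.56; import duty: CAD 41542.90

Let C be the CIF value. C = FOB price + freight + 0.7% × C
C − 0.7% × C = 350429.21 + 2152.88
0.993 × C = 352582.09
C = 352582.09 / 0.993 = 355067.56
Insurance premium = 0.7% × 355067.56 = 2485.47
Import duty = 355067.56 × 11.7% = 41542.90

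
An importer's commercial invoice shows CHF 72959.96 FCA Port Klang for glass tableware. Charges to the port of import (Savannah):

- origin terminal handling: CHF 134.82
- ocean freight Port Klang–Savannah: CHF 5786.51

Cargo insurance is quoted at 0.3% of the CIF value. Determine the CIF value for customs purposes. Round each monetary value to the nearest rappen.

Let C be the CIF value. C = FCA price + pre-shipment costs + freight + 0.3% × C
C − 0.3% × C = 72959.96 + 134.82 + 5786.51
0.997 × C = 78881.29
C = 78881.29 / 0.997 = 79118.65
Insurance premium = 0.3% × 79118.65 = 237.36

CIF value: CHF 79118.65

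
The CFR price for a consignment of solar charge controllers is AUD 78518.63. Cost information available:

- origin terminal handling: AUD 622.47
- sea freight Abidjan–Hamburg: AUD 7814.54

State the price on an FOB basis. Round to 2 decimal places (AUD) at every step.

FOB price: AUD 70704.09

Not relevant to the conversion: origin terminal — on the seller under both CFR and FOB; already in the CFR price and stays in the FOB price.
From CFR to FOB, the seller no longer bears: freight.
FOB price = 78518.63 − 7814.54 = 70704.09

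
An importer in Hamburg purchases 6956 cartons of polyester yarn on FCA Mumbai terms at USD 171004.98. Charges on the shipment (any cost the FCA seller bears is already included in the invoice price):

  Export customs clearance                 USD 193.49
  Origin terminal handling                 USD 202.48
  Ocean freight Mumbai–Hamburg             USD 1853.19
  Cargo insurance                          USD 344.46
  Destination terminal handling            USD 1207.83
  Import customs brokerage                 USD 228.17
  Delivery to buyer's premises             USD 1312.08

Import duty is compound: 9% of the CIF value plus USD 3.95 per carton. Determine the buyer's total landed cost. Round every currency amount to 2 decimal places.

FCA: the seller delivers export-cleared goods to the carrier; the buyer bears costs from that point.
Already in the invoice (seller's account under FCA): export clearance — exclude.
CIF value = FCA price + origin terminal + freight + insurance = 171004.98 + 202.48 + 1853.19 + 344.46 = 173405.11
Ad valorem component: 173405.11 × 9% = 15606.46
Specific component: 6956 × 3.95 = 27476.20
Import duty = 15606.46 + 27476.20 = 43082.66
Buyer bears: origin terminal 202.48 + freight 1853.19 + insurance 344.46 + destination terminal 1207.83 + brokerage 228.17 + delivery 1312.08 + duty 43082.66 = 48230.87
Landed cost = invoice 171004.98 + 48230.87 = 219235.85

Total landed cost: USD 219235.85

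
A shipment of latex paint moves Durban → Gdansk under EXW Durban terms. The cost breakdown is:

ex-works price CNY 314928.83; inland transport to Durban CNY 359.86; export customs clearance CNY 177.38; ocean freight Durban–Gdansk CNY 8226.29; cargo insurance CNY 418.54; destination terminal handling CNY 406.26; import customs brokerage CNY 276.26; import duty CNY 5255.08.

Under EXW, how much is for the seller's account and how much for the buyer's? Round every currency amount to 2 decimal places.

EXW: the seller makes goods available at their premises; the buyer bears all onward costs.
Seller's account: goods 314928.83 = 314928.83
Buyer's account: inland to port 359.86 + export clearance 177.38 + freight 8226.29 + insurance 418.54 + destination terminal 406.26 + brokerage 276.26 + duty 5255.08 = 15119.67

Seller: CNY 314928.83; buyer: CNY 15119.67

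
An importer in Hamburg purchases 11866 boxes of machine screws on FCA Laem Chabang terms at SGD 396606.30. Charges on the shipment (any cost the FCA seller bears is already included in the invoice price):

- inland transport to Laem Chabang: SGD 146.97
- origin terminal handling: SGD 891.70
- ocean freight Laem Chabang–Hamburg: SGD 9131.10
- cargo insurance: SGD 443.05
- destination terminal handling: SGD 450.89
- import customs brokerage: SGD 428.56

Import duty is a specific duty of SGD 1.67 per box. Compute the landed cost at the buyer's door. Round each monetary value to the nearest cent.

FCA: the seller delivers export-cleared goods to the carrier; the buyer bears costs from that point.
Already in the invoice (seller's account under FCA): inland to port — exclude.
CIF value = FCA price + origin terminal + freight + insurance = 396606.30 + 891.70 + 9131.10 + 443.05 = 407072.15
Import duty = 11866 × 1.67 = 19816.22
Buyer bears: origin terminal 891.70 + freight 9131.10 + insurance 443.05 + destination terminal 450.89 + brokerage 428.56 + duty 19816.22 = 31161.52
Landed cost = invoice 396606.30 + 31161.52 = 427767.82

Total landed cost: SGD 427767.82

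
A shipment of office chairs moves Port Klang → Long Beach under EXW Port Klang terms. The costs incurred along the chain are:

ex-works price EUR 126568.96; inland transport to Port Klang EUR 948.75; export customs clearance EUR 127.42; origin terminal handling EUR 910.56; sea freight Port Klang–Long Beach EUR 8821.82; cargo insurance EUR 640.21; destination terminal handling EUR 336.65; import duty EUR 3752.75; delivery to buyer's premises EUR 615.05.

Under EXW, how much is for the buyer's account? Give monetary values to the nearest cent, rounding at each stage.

Buyer's account: EUR 16153.21

EXW: the seller makes goods available at their premises; the buyer bears all onward costs.
Seller's account: goods 126568.96 = 126568.96
Buyer's account: inland to port 948.75 + export clearance 127.42 + origin terminal 910.56 + freight 8821.82 + insurance 640.21 + destination terminal 336.65 + duty 3752.75 + delivery 615.05 = 16153.21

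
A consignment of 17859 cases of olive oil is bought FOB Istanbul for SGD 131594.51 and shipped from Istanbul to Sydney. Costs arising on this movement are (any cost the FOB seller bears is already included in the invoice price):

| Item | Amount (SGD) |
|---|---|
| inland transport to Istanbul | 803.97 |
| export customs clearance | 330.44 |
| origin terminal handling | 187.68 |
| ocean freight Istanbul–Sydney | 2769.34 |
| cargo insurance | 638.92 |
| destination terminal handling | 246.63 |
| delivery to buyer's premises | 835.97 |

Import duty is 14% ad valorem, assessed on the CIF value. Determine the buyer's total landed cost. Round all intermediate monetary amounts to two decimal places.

Total landed cost: SGD 154985.76

FOB: the seller bears costs until goods are on board at the origin port; the buyer bears freight, insurance and all costs thereafter.
Already in the invoice (seller's account under FOB): inland to port, export clearance, origin terminal — exclude.
CIF value = FOB price + freight + insurance = 131594.51 + 2769.34 + 638.92 = 135002.77
Import duty = 135002.77 × 14% = 18900.39
Buyer bears: freight 2769.34 + insurance 638.92 + destination terminal 246.63 + delivery 835.97 + duty 18900.39 = 23391.25
Landed cost = invoice 131594.51 + 23391.25 = 154985.76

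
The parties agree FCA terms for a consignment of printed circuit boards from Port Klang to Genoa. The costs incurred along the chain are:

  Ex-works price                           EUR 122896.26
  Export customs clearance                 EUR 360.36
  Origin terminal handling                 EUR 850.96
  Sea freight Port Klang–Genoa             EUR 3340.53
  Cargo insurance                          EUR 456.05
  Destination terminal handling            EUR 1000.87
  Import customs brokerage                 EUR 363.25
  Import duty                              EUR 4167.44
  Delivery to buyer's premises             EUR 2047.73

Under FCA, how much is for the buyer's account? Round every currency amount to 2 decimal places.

FCA: the seller delivers export-cleared goods to the carrier; the buyer bears costs from that point.
Seller's account: goods 122896.26 + export clearance 360.36 = 123256.62
Buyer's account: origin terminal 850.96 + freight 3340.53 + insurance 456.05 + destination terminal 1000.87 + brokerage 363.25 + duty 4167.44 + delivery 2047.73 = 12226.83

Buyer's account: EUR 12226.83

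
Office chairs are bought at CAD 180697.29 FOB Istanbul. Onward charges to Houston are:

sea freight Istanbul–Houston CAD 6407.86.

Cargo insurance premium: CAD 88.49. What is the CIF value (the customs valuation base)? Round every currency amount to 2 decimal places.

CIF = FOB price + freight + insurance
CIF = 180697.29 + 6407.86 + 88.49 = 187193.64

CIF value: CAD 187193.64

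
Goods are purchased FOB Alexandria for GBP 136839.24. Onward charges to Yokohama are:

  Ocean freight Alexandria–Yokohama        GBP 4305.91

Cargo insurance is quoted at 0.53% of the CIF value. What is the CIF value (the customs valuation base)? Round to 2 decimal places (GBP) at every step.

CIF value: GBP 141897.21

Let C be the CIF value. C = FOB price + freight + 0.53% × C
C − 0.53% × C = 136839.24 + 4305.91
0.9947 × C = 141145.15
C = 141145.15 / 0.9947 = 141897.21
Insurance premium = 0.53% × 141897.21 = 752.06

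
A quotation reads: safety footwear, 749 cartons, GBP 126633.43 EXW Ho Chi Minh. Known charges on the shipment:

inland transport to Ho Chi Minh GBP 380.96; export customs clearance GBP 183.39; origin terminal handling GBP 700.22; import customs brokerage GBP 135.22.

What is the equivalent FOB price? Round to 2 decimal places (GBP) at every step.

Not relevant to the conversion: brokerage — on the buyer under both terms; not part of either seller's price.
From EXW to FOB, the seller additionally bears: inland to port, export clearance, origin terminal.
FOB price = 126633.43 + 380.96 + 183.39 + 700.22 = 127898.00

FOB price: GBP 127898.00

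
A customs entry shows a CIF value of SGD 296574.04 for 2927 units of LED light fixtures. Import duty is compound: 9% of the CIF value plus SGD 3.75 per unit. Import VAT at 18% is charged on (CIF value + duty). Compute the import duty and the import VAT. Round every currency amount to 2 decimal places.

Ad valorem component: 296574.04 × 9% = 26691.66
Specific component: 2927 × 3.75 = 10976.25
Import duty = 26691.66 + 10976.25 = 37667.91
VAT base = CIF + duty = 296574.04 + 37667.91 = 334241.95
Import VAT = 334241.95 × 18% = 60163.55

Import duty: SGD 37667.91; import VAT: SGD 60163.55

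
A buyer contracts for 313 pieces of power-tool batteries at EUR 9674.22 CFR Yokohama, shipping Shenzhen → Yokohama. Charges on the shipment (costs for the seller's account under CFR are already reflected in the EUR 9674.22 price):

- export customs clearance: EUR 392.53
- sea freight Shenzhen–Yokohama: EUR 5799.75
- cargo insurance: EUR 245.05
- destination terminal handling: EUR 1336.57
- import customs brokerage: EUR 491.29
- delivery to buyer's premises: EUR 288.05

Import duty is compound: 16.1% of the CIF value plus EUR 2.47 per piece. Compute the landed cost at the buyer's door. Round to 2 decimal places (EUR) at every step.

Total landed cost: EUR 14405.29

CFR: the seller pays costs through ocean freight to the destination port, but not insurance.
Already in the invoice (seller's account under CFR): export clearance, freight — exclude.
CIF value = CFR price + insurance = 9674.22 + 245.05 = 9919.27
Ad valorem component: 9919.27 × 16.1% = 1597.00
Specific component: 313 × 2.47 = 773.11
Import duty = 1597.00 + 773.11 = 2370.11
Buyer bears: insurance 245.05 + destination terminal 1336.57 + brokerage 491.29 + delivery 288.05 + duty 2370.11 = 4731.07
Landed cost = invoice 9674.22 + 4731.07 = 14405.29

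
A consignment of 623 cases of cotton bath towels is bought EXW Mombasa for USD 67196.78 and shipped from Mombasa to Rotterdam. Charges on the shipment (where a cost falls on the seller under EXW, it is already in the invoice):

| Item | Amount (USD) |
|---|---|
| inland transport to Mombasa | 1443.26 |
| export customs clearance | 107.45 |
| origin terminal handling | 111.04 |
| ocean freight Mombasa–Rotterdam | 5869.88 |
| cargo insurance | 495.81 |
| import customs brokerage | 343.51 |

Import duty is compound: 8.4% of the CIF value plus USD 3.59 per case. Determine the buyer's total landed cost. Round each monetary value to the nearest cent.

Total landed cost: USD 84123.13

EXW: the seller makes goods available at their premises; the buyer bears all onward costs.
CIF value = EXW price + inland to port + export clearance + origin terminal + freight + insurance = 67196.78 + 1443.26 + 107.45 + 111.04 + 5869.88 + 495.81 = 75224.22
Ad valorem component: 75224.22 × 8.4% = 6318.83
Specific component: 623 × 3.59 = 2236.57
Import duty = 6318.83 + 2236.57 = 8555.40
Buyer bears: inland to port 1443.26 + export clearance 107.45 + origin terminal 111.04 + freight 5869.88 + insurance 495.81 + brokerage 343.51 + duty 8555.40 = 16926.35
Landed cost = invoice 67196.78 + 16926.35 = 84123.13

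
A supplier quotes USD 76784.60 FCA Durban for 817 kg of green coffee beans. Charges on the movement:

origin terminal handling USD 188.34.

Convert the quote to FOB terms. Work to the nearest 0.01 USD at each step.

FOB price: USD 76972.94

From FCA to FOB, the seller additionally bears: origin terminal.
FOB price = 76784.60 + 188.34 = 76972.94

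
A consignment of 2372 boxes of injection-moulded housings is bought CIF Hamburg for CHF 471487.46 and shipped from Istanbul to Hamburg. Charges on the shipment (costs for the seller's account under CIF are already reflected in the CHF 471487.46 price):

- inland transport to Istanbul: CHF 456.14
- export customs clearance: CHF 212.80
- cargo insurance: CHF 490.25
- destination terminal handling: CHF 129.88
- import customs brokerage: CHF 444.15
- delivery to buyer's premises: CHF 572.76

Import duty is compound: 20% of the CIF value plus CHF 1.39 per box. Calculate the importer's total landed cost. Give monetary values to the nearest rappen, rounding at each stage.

Total landed cost: CHF 570228.82

CIF: the seller pays costs through ocean freight and marine insurance to the destination port.
Already in the invoice (seller's account under CIF): inland to port, export clearance, insurance — exclude.
The CIF price already equals the CIF value: 471487.46
Ad valorem component: 471487.46 × 20% = 94297.49
Specific component: 2372 × 1.39 = 3297.08
Import duty = 94297.49 + 3297.08 = 97594.57
Buyer bears: destination terminal 129.88 + brokerage 444.15 + delivery 572.76 + duty 97594.57 = 98741.36
Landed cost = invoice 471487.46 + 98741.36 = 570228.82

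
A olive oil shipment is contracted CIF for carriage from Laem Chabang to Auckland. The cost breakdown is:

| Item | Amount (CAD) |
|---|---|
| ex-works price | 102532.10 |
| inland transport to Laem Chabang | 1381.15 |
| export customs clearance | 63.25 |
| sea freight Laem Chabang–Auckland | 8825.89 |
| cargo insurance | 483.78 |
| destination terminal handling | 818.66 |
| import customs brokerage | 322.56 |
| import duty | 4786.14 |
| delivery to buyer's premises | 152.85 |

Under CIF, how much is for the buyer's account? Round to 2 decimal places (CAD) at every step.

Buyer's account: CAD 6080.21

CIF: the seller pays costs through ocean freight and marine insurance to the destination port.
Seller's account: goods 102532.10 + inland to port 1381.15 + export clearance 63.25 + freight 8825.89 + insurance 483.78 = 113286.17
Buyer's account: destination terminal 818.66 + brokerage 322.56 + duty 4786.14 + delivery 152.85 = 6080.21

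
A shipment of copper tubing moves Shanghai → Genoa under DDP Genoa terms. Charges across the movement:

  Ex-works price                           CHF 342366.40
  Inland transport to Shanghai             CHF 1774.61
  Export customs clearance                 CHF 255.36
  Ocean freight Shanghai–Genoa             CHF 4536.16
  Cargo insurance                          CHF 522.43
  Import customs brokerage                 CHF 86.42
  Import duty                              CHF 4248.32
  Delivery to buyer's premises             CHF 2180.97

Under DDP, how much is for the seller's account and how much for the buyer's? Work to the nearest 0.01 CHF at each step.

Seller: CHF 355970.67; buyer: CHF 0.00

DDP: the seller bears all costs including import duty.
Seller's account: goods 342366.40 + inland to port 1774.61 + export clearance 255.36 + freight 4536.16 + insurance 522.43 + brokerage 86.42 + duty 4248.32 + delivery 2180.97 = 355970.67
Buyer's account: 0.00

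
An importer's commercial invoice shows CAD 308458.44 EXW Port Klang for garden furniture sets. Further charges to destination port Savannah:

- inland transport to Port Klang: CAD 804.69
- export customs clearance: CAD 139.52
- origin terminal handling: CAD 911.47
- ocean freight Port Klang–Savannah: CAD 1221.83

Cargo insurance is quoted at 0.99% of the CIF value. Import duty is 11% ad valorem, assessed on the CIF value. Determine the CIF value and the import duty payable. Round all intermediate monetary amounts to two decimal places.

CIF value: CAD 314650.99; import duty: CAD 34611.61

Let C be the CIF value. C = EXW price + pre-shipment costs + freight + 0.99% × C
C − 0.99% × C = 308458.44 + 804.69 + 139.52 + 911.47 + 1221.83
0.9901 × C = 311535.95
C = 311535.95 / 0.9901 = 314650.99
Insurance premium = 0.99% × 314650.99 = 3115.04
Import duty = 314650.99 × 11% = 34611.61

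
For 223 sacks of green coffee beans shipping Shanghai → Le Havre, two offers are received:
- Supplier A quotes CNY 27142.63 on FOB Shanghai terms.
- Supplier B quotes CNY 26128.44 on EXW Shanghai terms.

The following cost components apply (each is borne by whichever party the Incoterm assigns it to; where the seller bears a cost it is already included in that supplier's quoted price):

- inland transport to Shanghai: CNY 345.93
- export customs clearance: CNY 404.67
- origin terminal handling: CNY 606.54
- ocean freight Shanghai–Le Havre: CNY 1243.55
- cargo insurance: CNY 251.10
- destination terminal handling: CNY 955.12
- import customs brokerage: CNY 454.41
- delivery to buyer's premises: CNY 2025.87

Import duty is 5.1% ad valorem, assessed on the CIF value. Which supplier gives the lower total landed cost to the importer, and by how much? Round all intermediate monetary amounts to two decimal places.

Supplier A (FOB):
CIF value = FOB price + freight + insurance = 27142.63 + 1243.55 + 251.10 = 28637.28
Import duty = 28637.28 × 5.1% = 1460.50
Buyer bears (A): 1243.55 + 251.10 + 955.12 + 454.41 + 2025.87 = 4930.05
Landed cost (A) = invoice 27142.63 + 4930.05 + duty 1460.50 = 33533.18
Supplier B (EXW):
CIF value = EXW price + inland to port + export clearance + origin terminal + freight + insurance = 26128.44 + 345.93 + 404.67 + 606.54 + 1243.55 + 251.10 = 28980.23
Import duty = 28980.23 × 5.1% = 1477.99
Buyer bears (B): 345.93 + 404.67 + 606.54 + 1243.55 + 251.10 + 955.12 + 454.41 + 2025.87 = 6287.19
Landed cost (B) = invoice 26128.44 + 6287.19 + duty 1477.99 = 33893.62
Difference = |33533.18 − 33893.62| = 360.44

Supplier A is cheaper by CNY 360.44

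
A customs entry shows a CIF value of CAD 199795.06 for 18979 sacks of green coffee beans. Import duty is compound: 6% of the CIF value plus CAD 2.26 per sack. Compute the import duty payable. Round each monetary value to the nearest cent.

Import duty: CAD 54880.24

Ad valorem component: 199795.06 × 6% = 11987.70
Specific component: 18979 × 2.26 = 42892.54
Import duty = 11987.70 + 42892.54 = 54880.24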